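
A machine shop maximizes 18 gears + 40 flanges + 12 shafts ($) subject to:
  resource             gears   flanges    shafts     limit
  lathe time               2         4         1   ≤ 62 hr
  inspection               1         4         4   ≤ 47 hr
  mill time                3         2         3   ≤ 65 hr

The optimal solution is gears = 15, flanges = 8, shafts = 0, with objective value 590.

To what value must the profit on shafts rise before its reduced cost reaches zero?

At the optimum: lathe time uses 62 of 62 (binding); inspection uses 47 of 47 (binding); mill time uses 61 of 65 (slack = 4).
Slack constraints have shadow price 0 (complementary slackness).
Dual feasibility on the basic columns requires 2·y_lathe time + 1·y_inspection = 18, 4·y_lathe time + 4·y_inspection = 40.
This yields shadow prices y_lathe time = 8, y_inspection = 2.
shafts enters the basis when its profit ≥ yᵀa₃ = 8·1 + 2·4 = 16.

16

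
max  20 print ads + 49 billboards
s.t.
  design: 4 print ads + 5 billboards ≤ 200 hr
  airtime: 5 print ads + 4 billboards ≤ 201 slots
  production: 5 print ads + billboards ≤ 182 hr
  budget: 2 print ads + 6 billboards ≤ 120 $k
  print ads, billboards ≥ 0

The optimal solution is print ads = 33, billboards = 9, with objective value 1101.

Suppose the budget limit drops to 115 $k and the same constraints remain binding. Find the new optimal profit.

Check each constraint at x*: design 177/200 (slack 23); airtime 201/201 (tight); production 174/182 (slack 8); budget 120/120 (tight).
Slack constraints have shadow price 0 (complementary slackness).
From A_Bᵀ y = c: 5·y_airtime + 2·y_budget = 20; 4·y_airtime + 6·y_budget = 49.
→ y_airtime = 1 and y_budget = 7.5.
Δz = y_budget·Δb = 7.5 × (-5) = -37.5, so new z* = 1101 − 37.5 = 1063.5.

1063.5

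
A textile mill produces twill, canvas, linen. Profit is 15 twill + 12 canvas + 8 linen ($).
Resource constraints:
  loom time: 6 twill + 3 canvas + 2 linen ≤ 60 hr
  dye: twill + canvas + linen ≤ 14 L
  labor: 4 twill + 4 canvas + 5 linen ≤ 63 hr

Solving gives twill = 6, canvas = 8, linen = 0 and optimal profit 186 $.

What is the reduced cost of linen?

-3

At the optimum: loom time uses 60 of 60 (binding); dye uses 14 of 14 (binding); labor uses 56 of 63 (slack = 7).
Slack constraints have shadow price 0 (complementary slackness).
The binding rows give the dual system: 6·y_loom time + 1·y_dye = 15 and 3·y_loom time + 1·y_dye = 12.
This yields shadow prices y_loom time = 1, y_dye = 9.
Reduced cost of linen: c₃ − yᵀa₃ = 8 − (1·2 + 9·1) = 8 − 11 = -3.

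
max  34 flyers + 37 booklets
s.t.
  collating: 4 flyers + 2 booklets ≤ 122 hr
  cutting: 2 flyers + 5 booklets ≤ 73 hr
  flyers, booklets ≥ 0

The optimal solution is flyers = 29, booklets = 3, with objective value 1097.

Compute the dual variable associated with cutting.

5

Check each constraint at x*: collating 122/122 (tight); cutting 73/73 (tight).
From A_Bᵀ y = c: 4·y_collating + 2·y_cutting = 34; 2·y_collating + 5·y_cutting = 37.
Solving: y_collating = 6, y_cutting = 5.
Shadow price of cutting = 5.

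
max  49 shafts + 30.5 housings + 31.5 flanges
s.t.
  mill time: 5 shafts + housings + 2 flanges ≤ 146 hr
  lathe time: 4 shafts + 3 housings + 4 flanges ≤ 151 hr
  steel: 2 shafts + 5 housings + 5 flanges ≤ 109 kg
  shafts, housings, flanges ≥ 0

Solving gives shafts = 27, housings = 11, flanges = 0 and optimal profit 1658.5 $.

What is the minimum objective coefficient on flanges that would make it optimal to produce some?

38.5

Binding: mill time and steel. Non-binding: lathe time (10 unused).
By complementary slackness, y = 0 for the non-binding constraint.
From A_Bᵀ y = c: 5·y_mill time + 2·y_steel = 49; 1·y_mill time + 5·y_steel = 30.5.
Solving: y_mill time = 8, y_steel = 4.5.
flanges enters the basis when its profit ≥ yᵀa₃ = 8·2 + 4.5·5 = 38.5.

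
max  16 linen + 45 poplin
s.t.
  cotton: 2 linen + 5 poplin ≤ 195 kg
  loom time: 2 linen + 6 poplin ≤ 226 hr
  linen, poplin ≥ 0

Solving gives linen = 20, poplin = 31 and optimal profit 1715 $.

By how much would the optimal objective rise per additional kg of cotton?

At the optimum: cotton uses 195 of 195 (binding); loom time uses 226 of 226 (binding).
Dual feasibility on the basic columns requires 2·y_cotton + 2·y_loom time = 16, 5·y_cotton + 6·y_loom time = 45.
→ y_cotton = 3 and y_loom time = 5.
Shadow price of cotton = 3.

3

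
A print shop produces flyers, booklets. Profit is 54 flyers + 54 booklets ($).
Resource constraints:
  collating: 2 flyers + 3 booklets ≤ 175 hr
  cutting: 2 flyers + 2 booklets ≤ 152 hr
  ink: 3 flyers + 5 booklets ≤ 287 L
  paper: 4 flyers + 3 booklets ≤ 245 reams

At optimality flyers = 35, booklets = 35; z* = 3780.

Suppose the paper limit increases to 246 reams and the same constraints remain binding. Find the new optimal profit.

At the optimum: collating uses 175 of 175 (binding); cutting uses 140 of 152 (slack = 12); ink uses 280 of 287 (slack = 7); paper uses 245 of 245 (binding).
Since cutting, ink are not tight, their duals are 0.
From A_Bᵀ y = c: 2·y_collating + 4·y_paper = 54; 3·y_collating + 3·y_paper = 54.
→ y_collating = 9 and y_paper = 9.
Δz = y_paper·Δb = 9 × (1) = 9, so new z* = 3780 + 9 = 3789.

3789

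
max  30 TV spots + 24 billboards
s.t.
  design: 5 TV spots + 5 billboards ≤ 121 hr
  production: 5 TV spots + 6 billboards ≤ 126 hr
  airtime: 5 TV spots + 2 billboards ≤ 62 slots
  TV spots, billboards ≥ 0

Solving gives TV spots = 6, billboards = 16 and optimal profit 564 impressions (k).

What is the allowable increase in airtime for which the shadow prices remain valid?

44

Binding constraints: production, airtime. The basis is B = [[5,6],[5,2]] with det -20.
Per unit increase in airtime, x* moves by d = (0.3, -0.25).
The basis stays optimal until design becomes binding; allowable increase = 44 slots.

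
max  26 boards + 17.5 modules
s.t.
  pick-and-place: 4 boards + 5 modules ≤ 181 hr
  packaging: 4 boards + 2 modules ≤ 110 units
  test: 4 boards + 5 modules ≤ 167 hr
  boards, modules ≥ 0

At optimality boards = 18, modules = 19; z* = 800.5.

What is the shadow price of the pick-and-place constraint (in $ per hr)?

0

At the optimum: pick-and-place uses 167 of 181 (slack = 14); packaging uses 110 of 110 (binding); test uses 167 of 167 (binding).
Slack constraints have shadow price 0 (complementary slackness).
Dual feasibility on the basic columns requires 4·y_packaging + 4·y_test = 26, 2·y_packaging + 5·y_test = 17.5.
Solving: y_packaging = 5, y_test = 1.5.
Shadow price of pick-and-place = 0.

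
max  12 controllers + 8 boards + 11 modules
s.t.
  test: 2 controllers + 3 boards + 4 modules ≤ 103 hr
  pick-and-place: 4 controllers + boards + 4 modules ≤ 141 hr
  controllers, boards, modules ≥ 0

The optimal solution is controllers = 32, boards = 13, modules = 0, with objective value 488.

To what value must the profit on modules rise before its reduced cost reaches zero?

At the optimum: test uses 103 of 103 (binding); pick-and-place uses 141 of 141 (binding).
Dual feasibility on the basic columns requires 2·y_test + 4·y_pick-and-place = 12, 3·y_test + 1·y_pick-and-place = 8.
Solving: y_test = 2, y_pick-and-place = 2.
modules enters the basis when its profit ≥ yᵀa₃ = 2·4 + 2·4 = 16.

16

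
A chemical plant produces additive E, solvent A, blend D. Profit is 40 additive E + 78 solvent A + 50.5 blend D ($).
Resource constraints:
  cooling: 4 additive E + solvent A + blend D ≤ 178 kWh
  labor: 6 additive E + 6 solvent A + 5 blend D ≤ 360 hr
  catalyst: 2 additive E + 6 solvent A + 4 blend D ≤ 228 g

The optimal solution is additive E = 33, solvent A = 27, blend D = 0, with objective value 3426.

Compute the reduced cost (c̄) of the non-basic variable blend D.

-5

Check each constraint at x*: cooling 159/178 (slack 19); labor 360/360 (tight); catalyst 228/228 (tight).
Slack constraints have shadow price 0 (complementary slackness).
The binding rows give the dual system: 6·y_labor + 2·y_catalyst = 40 and 6·y_labor + 6·y_catalyst = 78.
→ y_labor = 3.5 and y_catalyst = 9.5.
Reduced cost of blend D: c₃ − yᵀa₃ = 50.5 − (3.5·5 + 9.5·4) = 50.5 − 55.5 = -5.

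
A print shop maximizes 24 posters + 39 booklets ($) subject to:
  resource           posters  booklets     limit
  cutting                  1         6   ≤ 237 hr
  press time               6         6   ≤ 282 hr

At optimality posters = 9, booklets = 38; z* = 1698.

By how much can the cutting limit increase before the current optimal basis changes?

45

Binding constraints: cutting, press time. The basis is B = [[1,6],[6,6]] with det -30.
Per unit increase in cutting, x* moves by d = (-0.2, 0.2).
The basis stays optimal until posters reaches 0; allowable increase = 45 hr.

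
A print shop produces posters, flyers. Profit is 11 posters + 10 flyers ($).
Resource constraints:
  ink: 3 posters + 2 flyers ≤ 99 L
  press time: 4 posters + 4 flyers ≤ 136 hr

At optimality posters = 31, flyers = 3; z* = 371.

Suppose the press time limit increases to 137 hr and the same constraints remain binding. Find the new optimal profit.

Check each constraint at x*: ink 99/99 (tight); press time 136/136 (tight).
The binding rows give the dual system: 3·y_ink + 4·y_press time = 11 and 2·y_ink + 4·y_press time = 10.
This yields shadow prices y_ink = 1, y_press time = 2.
Δz = y_press time·Δb = 2 × (1) = 2, so new z* = 371 + 2 = 373.

373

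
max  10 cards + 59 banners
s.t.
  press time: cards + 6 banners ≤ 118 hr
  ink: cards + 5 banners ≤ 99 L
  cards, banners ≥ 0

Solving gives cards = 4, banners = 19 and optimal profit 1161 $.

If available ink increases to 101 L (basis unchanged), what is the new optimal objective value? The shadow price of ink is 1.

Δb = 2, so new z* = 1161 + (1)·(2) = 1161 + 2 = 1163.

1163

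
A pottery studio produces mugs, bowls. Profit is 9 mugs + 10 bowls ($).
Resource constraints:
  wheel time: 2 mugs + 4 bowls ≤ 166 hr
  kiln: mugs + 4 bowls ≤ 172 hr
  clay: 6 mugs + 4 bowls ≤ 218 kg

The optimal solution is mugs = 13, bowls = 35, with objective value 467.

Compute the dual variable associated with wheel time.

1.5

Check each constraint at x*: wheel time 166/166 (tight); kiln 153/172 (slack 19); clay 218/218 (tight).
Slack constraints have shadow price 0 (complementary slackness).
Dual feasibility on the basic columns requires 2·y_wheel time + 6·y_clay = 9, 4·y_wheel time + 4·y_clay = 10.
→ y_wheel time = 1.5 and y_clay = 1.
Shadow price of wheel time = 1.5.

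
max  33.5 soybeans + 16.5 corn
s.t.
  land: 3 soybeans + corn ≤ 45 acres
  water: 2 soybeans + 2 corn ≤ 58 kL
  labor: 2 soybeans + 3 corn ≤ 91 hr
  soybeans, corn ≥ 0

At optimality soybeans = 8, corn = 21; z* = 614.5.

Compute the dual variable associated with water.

Check each constraint at x*: land 45/45 (tight); water 58/58 (tight); labor 79/91 (slack 12).
Since labor is not tight, its dual is 0.
The binding rows give the dual system: 3·y_land + 2·y_water = 33.5 and 1·y_land + 2·y_water = 16.5.
Solving: y_land = 8.5, y_water = 4.
Shadow price of water = 4.

4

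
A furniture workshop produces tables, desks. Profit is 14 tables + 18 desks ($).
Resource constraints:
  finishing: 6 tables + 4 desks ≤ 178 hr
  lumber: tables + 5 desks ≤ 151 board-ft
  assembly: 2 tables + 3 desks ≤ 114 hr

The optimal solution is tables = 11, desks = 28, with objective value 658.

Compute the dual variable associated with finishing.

2

Binding: finishing and lumber. Non-binding: assembly (8 unused).
Slack constraints have shadow price 0 (complementary slackness).
Dual feasibility on the basic columns requires 6·y_finishing + 1·y_lumber = 14, 4·y_finishing + 5·y_lumber = 18.
→ y_finishing = 2 and y_lumber = 2.
Shadow price of finishing = 2.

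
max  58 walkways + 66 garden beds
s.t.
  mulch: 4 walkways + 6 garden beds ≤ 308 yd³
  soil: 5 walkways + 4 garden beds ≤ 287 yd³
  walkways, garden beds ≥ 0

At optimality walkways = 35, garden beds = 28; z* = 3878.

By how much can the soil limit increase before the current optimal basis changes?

Binding constraints: mulch, soil. The basis is B = [[4,6],[5,4]] with det -14.
Per unit increase in soil, x* moves by d = (0.4286, -0.2857).
The basis stays optimal until garden beds reaches 0; allowable increase = 98 yd³.

98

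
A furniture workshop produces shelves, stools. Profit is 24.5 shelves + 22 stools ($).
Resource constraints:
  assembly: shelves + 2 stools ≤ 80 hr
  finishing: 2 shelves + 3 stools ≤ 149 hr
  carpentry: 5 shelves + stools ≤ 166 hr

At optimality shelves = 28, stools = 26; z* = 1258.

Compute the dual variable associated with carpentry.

3

Binding: assembly and carpentry. Non-binding: finishing (15 unused).
Since finishing is not tight, its dual is 0.
The binding rows give the dual system: 1·y_assembly + 5·y_carpentry = 24.5 and 2·y_assembly + 1·y_carpentry = 22.
This yields shadow prices y_assembly = 9.5, y_carpentry = 3.
Shadow price of carpentry = 3.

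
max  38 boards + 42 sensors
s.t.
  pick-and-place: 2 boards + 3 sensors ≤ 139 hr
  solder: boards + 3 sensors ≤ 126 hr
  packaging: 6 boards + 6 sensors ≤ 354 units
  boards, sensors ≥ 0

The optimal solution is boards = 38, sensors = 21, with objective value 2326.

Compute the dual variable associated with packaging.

5

Check each constraint at x*: pick-and-place 139/139 (tight); solder 101/126 (slack 25); packaging 354/354 (tight).
Slack constraints have shadow price 0 (complementary slackness).
Dual feasibility on the basic columns requires 2·y_pick-and-place + 6·y_packaging = 38, 3·y_pick-and-place + 6·y_packaging = 42.
→ y_pick-and-place = 4 and y_packaging = 5.
Shadow price of packaging = 5.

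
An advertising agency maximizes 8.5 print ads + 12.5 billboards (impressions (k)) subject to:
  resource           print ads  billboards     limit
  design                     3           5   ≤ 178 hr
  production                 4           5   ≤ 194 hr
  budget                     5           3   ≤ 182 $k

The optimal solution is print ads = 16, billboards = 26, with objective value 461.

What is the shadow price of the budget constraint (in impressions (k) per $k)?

0

Binding: design and production. Non-binding: budget (24 unused).
Since budget is not tight, its dual is 0.
From A_Bᵀ y = c: 3·y_design + 4·y_production = 8.5; 5·y_design + 5·y_production = 12.5.
This yields shadow prices y_design = 1.5, y_production = 1.
Shadow price of budget = 0.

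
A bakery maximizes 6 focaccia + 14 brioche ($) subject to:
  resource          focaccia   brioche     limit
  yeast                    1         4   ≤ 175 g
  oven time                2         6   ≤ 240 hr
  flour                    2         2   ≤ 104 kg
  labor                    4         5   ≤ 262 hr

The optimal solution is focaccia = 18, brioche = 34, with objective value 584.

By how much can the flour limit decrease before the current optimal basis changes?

24

Binding constraints: oven time, flour. The basis is B = [[2,6],[2,2]] with det -8.
Per unit decrease in flour, x* moves by d = (-0.75, 0.25).
The basis stays optimal until focaccia reaches 0; allowable decrease = 24 kg.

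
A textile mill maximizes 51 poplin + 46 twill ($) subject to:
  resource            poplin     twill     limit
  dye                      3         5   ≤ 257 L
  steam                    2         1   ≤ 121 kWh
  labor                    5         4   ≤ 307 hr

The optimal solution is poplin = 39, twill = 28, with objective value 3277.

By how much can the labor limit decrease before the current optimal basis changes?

101.4

Binding constraints: dye, labor. The basis is B = [[3,5],[5,4]] with det -13.
Per unit decrease in labor, x* moves by d = (-0.3846, 0.2308).
The basis stays optimal until poplin reaches 0; allowable decrease = 101.4 hr.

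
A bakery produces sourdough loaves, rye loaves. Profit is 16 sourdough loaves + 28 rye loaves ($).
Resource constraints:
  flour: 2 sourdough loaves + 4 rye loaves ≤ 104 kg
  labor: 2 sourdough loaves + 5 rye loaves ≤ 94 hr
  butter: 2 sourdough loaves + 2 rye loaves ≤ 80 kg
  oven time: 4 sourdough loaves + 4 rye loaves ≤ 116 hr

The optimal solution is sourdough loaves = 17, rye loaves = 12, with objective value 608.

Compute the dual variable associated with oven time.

2

At the optimum: flour uses 82 of 104 (slack = 22); labor uses 94 of 94 (binding); butter uses 58 of 80 (slack = 22); oven time uses 116 of 116 (binding).
By complementary slackness, y = 0 for the non-binding constraints.
Dual feasibility on the basic columns requires 2·y_labor + 4·y_oven time = 16, 5·y_labor + 4·y_oven time = 28.
→ y_labor = 4 and y_oven time = 2.
Shadow price of oven time = 2.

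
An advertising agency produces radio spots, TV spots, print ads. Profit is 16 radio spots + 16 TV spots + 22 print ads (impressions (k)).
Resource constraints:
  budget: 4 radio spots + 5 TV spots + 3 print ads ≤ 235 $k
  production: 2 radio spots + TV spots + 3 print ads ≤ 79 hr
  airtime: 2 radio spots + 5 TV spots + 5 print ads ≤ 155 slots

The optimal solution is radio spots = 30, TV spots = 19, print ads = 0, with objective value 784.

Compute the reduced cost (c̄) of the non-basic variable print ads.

-6

Check each constraint at x*: budget 215/235 (slack 20); production 79/79 (tight); airtime 155/155 (tight).
Slack constraints have shadow price 0 (complementary slackness).
From A_Bᵀ y = c: 2·y_production + 2·y_airtime = 16; 1·y_production + 5·y_airtime = 16.
This yields shadow prices y_production = 6, y_airtime = 2.
Reduced cost of print ads: c₃ − yᵀa₃ = 22 − (6·3 + 2·5) = 22 − 28 = -6.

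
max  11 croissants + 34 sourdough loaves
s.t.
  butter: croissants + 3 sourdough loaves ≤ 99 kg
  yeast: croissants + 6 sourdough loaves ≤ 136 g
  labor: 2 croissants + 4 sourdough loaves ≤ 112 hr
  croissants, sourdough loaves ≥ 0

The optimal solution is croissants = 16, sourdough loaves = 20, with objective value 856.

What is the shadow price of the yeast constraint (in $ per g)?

Check each constraint at x*: butter 76/99 (slack 23); yeast 136/136 (tight); labor 112/112 (tight).
Since butter is not tight, its dual is 0.
The binding rows give the dual system: 1·y_yeast + 2·y_labor = 11 and 6·y_yeast + 4·y_labor = 34.
Solving: y_yeast = 3, y_labor = 4.
Shadow price of yeast = 3.

3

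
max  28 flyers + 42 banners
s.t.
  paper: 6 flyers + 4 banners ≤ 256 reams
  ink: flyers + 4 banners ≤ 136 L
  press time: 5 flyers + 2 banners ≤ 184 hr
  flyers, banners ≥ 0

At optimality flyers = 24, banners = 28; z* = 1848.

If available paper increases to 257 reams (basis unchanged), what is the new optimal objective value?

1851.5

Check each constraint at x*: paper 256/256 (tight); ink 136/136 (tight); press time 176/184 (slack 8).
By complementary slackness, y = 0 for the non-binding constraint.
Dual feasibility on the basic columns requires 6·y_paper + 1·y_ink = 28, 4·y_paper + 4·y_ink = 42.
This yields shadow prices y_paper = 3.5, y_ink = 7.
Δz = y_paper·Δb = 3.5 × (1) = 3.5, so new z* = 1848 + 3.5 = 1851.5.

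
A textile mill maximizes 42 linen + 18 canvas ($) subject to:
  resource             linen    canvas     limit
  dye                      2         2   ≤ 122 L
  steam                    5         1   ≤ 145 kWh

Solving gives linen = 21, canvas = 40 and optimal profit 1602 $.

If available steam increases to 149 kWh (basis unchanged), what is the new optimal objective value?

1626

At the optimum: dye uses 122 of 122 (binding); steam uses 145 of 145 (binding).
From A_Bᵀ y = c: 2·y_dye + 5·y_steam = 42; 2·y_dye + 1·y_steam = 18.
→ y_dye = 6 and y_steam = 6.
Δz = y_steam·Δb = 6 × (4) = 24, so new z* = 1602 + 24 = 1626.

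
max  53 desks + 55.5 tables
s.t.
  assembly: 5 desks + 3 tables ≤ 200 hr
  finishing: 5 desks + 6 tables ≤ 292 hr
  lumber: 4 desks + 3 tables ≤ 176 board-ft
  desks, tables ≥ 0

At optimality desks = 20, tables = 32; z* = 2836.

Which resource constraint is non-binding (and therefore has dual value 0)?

assembly

assembly: 196/200 (slack 4)
finishing: 292/292 (binding)
lumber: 176/176 (binding)
By complementary slackness, a constraint with positive slack has shadow price 0 → assembly.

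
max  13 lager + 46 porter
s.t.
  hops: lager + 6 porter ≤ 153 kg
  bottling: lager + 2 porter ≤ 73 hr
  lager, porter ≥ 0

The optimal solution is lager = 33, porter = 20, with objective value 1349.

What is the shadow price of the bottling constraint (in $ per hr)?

8

At the optimum: hops uses 153 of 153 (binding); bottling uses 73 of 73 (binding).
The binding rows give the dual system: 1·y_hops + 1·y_bottling = 13 and 6·y_hops + 2·y_bottling = 46.
This yields shadow prices y_hops = 5, y_bottling = 8.
Shadow price of bottling = 8.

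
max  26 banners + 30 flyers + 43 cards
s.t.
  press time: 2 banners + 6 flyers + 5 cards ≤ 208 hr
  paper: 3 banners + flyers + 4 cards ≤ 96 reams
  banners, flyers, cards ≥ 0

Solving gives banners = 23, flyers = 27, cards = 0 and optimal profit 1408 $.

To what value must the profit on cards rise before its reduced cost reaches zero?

44

At the optimum: press time uses 208 of 208 (binding); paper uses 96 of 96 (binding).
The binding rows give the dual system: 2·y_press time + 3·y_paper = 26 and 6·y_press time + 1·y_paper = 30.
Solving: y_press time = 4, y_paper = 6.
cards enters the basis when its profit ≥ yᵀa₃ = 4·5 + 6·4 = 44.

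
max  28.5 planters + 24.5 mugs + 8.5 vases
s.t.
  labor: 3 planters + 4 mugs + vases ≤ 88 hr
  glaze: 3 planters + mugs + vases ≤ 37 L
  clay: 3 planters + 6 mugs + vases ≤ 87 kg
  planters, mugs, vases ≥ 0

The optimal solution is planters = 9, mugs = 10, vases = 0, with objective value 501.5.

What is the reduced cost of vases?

-1

Binding: glaze and clay. Non-binding: labor (21 unused).
By complementary slackness, y = 0 for the non-binding constraint.
From A_Bᵀ y = c: 3·y_glaze + 3·y_clay = 28.5; 1·y_glaze + 6·y_clay = 24.5.
→ y_glaze = 6.5 and y_clay = 3.
Reduced cost of vases: c₃ − yᵀa₃ = 8.5 − (6.5·1 + 3·1) = 8.5 − 9.5 = -1.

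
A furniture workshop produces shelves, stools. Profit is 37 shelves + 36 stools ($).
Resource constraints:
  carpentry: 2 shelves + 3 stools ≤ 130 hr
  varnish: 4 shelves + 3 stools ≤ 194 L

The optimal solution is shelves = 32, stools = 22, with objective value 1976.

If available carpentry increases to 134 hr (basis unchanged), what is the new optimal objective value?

Both carpentry and varnish are binding at x*.
The binding rows give the dual system: 2·y_carpentry + 4·y_varnish = 37 and 3·y_carpentry + 3·y_varnish = 36.
This yields shadow prices y_carpentry = 5.5, y_varnish = 6.5.
Δz = y_carpentry·Δb = 5.5 × (4) = 22, so new z* = 1976 + 22 = 1998.

1998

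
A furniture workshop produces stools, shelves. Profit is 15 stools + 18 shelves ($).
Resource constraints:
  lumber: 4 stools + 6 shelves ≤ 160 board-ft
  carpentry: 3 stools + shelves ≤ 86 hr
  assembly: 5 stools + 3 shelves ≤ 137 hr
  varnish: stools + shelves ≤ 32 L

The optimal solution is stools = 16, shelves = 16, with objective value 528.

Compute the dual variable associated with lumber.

1.5

At the optimum: lumber uses 160 of 160 (binding); carpentry uses 64 of 86 (slack = 22); assembly uses 128 of 137 (slack = 9); varnish uses 32 of 32 (binding).
Slack constraints have shadow price 0 (complementary slackness).
The binding rows give the dual system: 4·y_lumber + 1·y_varnish = 15 and 6·y_lumber + 1·y_varnish = 18.
→ y_lumber = 1.5 and y_varnish = 9.
Shadow price of lumber = 1.5.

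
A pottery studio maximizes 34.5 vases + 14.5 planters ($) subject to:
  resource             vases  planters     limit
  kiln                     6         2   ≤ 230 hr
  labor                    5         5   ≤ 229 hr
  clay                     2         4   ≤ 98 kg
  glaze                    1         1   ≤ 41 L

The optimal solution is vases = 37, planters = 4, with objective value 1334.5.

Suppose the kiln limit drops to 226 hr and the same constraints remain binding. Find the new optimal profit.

1314.5

Binding: kiln and glaze. Non-binding: labor (24 unused), clay (8 unused).
Slack constraints have shadow price 0 (complementary slackness).
Dual feasibility on the basic columns requires 6·y_kiln + 1·y_glaze = 34.5, 2·y_kiln + 1·y_glaze = 14.5.
→ y_kiln = 5 and y_glaze = 4.5.
Δz = y_kiln·Δb = 5 × (-4) = -20, so new z* = 1334.5 − 20 = 1314.5.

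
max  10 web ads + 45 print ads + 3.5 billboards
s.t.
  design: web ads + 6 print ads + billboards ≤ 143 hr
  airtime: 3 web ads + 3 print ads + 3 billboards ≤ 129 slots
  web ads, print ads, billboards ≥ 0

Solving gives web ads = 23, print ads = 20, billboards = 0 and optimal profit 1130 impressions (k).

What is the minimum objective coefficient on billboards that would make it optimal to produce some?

Check each constraint at x*: design 143/143 (tight); airtime 129/129 (tight).
The binding rows give the dual system: 1·y_design + 3·y_airtime = 10 and 6·y_design + 3·y_airtime = 45.
Solving: y_design = 7, y_airtime = 1.
billboards enters the basis when its profit ≥ yᵀa₃ = 7·1 + 1·3 = 10.

10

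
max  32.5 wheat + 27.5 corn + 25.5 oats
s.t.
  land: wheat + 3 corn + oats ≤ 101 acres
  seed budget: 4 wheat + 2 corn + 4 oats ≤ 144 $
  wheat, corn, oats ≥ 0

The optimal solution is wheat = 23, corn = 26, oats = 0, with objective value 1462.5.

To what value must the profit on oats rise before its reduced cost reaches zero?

32.5

Both land and seed budget are binding at x*.
The binding rows give the dual system: 1·y_land + 4·y_seed budget = 32.5 and 3·y_land + 2·y_seed budget = 27.5.
Solving: y_land = 4.5, y_seed budget = 7.
oats enters the basis when its profit ≥ yᵀa₃ = 4.5·1 + 7·4 = 32.5.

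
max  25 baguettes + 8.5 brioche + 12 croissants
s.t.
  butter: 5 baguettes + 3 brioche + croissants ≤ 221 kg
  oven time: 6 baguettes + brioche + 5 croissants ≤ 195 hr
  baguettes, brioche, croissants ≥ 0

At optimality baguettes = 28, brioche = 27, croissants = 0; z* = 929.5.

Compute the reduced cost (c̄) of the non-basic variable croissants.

-2.5

Both butter and oven time are binding at x*.
The binding rows give the dual system: 5·y_butter + 6·y_oven time = 25 and 3·y_butter + 1·y_oven time = 8.5.
→ y_butter = 2 and y_oven time = 2.5.
Reduced cost of croissants: c₃ − yᵀa₃ = 12 − (2·1 + 2.5·5) = 12 − 14.5 = -2.5.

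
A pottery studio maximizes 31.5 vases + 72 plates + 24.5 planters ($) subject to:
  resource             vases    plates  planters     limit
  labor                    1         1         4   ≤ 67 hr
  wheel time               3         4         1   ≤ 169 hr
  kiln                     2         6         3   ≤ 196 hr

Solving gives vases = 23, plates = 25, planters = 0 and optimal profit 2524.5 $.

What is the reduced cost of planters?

Check each constraint at x*: labor 48/67 (slack 19); wheel time 169/169 (tight); kiln 196/196 (tight).
By complementary slackness, y = 0 for the non-binding constraint.
Dual feasibility on the basic columns requires 3·y_wheel time + 2·y_kiln = 31.5, 4·y_wheel time + 6·y_kiln = 72.
→ y_wheel time = 4.5 and y_kiln = 9.
Reduced cost of planters: c₃ − yᵀa₃ = 24.5 − (4.5·1 + 9·3) = 24.5 − 31.5 = -7.

-7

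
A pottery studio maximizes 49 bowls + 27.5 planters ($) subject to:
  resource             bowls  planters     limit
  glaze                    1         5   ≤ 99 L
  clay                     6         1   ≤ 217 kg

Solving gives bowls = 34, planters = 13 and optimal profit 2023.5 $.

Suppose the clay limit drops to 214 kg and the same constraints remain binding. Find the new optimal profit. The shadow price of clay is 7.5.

Δb = -3, so new z* = 2023.5 + (7.5)·(-3) = 2023.5 − 22.5 = 2001.

2001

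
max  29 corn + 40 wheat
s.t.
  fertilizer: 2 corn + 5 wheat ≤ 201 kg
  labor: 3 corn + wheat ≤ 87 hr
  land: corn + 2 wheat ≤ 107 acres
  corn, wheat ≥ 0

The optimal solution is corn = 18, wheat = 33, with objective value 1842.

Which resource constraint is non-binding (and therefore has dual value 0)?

land

fertilizer: 201/201 (binding)
labor: 87/87 (binding)
land: 84/107 (slack 23)
By complementary slackness, a constraint with positive slack has shadow price 0 → land.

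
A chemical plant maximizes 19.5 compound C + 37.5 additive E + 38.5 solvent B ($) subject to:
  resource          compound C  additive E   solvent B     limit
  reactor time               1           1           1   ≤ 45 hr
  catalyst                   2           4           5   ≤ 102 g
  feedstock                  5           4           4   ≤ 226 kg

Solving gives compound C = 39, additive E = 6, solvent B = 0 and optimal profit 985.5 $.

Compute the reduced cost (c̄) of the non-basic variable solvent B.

Check each constraint at x*: reactor time 45/45 (tight); catalyst 102/102 (tight); feedstock 219/226 (slack 7).
By complementary slackness, y = 0 for the non-binding constraint.
From A_Bᵀ y = c: 1·y_reactor time + 2·y_catalyst = 19.5; 1·y_reactor time + 4·y_catalyst = 37.5.
Solving: y_reactor time = 1.5, y_catalyst = 9.
Reduced cost of solvent B: c₃ − yᵀa₃ = 38.5 − (1.5·1 + 9·5) = 38.5 − 46.5 = -8.

-8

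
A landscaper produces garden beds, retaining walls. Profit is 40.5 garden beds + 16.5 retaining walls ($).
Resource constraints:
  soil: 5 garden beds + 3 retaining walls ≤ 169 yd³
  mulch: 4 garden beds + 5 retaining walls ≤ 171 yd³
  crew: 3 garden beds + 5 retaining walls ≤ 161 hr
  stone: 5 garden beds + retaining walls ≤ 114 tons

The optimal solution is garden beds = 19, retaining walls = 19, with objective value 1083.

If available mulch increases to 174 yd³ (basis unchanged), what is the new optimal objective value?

At the optimum: soil uses 152 of 169 (slack = 17); mulch uses 171 of 171 (binding); crew uses 152 of 161 (slack = 9); stone uses 114 of 114 (binding).
Since soil, crew are not tight, their duals are 0.
The binding rows give the dual system: 4·y_mulch + 5·y_stone = 40.5 and 5·y_mulch + 1·y_stone = 16.5.
Solving: y_mulch = 2, y_stone = 6.5.
Δz = y_mulch·Δb = 2 × (3) = 6, so new z* = 1083 + 6 = 1089.

1089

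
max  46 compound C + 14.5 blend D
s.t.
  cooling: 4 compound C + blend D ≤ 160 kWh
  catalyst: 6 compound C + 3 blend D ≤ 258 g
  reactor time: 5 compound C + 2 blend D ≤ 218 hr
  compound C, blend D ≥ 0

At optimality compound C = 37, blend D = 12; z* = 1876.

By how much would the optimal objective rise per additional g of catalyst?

2

Binding: cooling and catalyst. Non-binding: reactor time (9 unused).
Slack constraints have shadow price 0 (complementary slackness).
The binding rows give the dual system: 4·y_cooling + 6·y_catalyst = 46 and 1·y_cooling + 3·y_catalyst = 14.5.
→ y_cooling = 8.5 and y_catalyst = 2.
Shadow price of catalyst = 2.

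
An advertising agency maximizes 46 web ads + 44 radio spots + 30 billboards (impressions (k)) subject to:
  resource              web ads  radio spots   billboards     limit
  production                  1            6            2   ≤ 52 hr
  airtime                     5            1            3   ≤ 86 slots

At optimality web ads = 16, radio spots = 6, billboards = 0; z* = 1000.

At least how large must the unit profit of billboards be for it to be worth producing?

36

Check each constraint at x*: production 52/52 (tight); airtime 86/86 (tight).
From A_Bᵀ y = c: 1·y_production + 5·y_airtime = 46; 6·y_production + 1·y_airtime = 44.
Solving: y_production = 6, y_airtime = 8.
billboards enters the basis when its profit ≥ yᵀa₃ = 6·2 + 8·3 = 36.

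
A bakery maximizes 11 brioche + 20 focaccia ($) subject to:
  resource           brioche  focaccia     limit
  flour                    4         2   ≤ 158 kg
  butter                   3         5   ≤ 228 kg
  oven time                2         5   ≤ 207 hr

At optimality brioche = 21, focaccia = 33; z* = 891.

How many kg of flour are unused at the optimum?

8

flour used = 4·21 + 2·33 = 150; slack = 158 − 150 = 8.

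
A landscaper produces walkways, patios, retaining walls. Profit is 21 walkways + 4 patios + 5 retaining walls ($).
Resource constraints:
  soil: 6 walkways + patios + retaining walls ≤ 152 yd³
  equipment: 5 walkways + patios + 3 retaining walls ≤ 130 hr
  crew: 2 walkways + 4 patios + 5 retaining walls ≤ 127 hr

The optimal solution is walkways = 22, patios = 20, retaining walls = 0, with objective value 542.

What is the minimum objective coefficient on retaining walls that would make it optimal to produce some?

10

Binding: soil and equipment. Non-binding: crew (3 unused).
Since crew is not tight, its dual is 0.
From A_Bᵀ y = c: 6·y_soil + 5·y_equipment = 21; 1·y_soil + 1·y_equipment = 4.
→ y_soil = 1 and y_equipment = 3.
retaining walls enters the basis when its profit ≥ yᵀa₃ = 1·1 + 3·3 = 10.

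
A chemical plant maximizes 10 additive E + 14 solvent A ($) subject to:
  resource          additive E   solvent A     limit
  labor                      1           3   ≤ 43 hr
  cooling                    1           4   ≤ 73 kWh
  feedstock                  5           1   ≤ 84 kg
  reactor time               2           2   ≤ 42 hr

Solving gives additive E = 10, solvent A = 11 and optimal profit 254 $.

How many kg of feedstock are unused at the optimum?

feedstock used = 5·10 + 1·11 = 61; slack = 84 − 61 = 23.

23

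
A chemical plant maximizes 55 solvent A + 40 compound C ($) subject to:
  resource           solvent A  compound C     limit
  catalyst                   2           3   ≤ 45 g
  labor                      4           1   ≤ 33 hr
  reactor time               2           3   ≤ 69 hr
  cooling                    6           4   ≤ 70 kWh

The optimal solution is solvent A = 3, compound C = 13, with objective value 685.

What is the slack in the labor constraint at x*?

8

labor used = 4·3 + 1·13 = 25; slack = 33 − 25 = 8.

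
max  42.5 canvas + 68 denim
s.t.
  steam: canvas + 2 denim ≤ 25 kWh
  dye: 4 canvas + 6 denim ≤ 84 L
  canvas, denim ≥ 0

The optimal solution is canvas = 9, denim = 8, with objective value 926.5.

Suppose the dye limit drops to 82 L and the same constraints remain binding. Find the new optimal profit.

Both steam and dye are binding at x*.
The binding rows give the dual system: 1·y_steam + 4·y_dye = 42.5 and 2·y_steam + 6·y_dye = 68.
→ y_steam = 8.5 and y_dye = 8.5.
Δz = y_dye·Δb = 8.5 × (-2) = -17, so new z* = 926.5 − 17 = 909.5.

909.5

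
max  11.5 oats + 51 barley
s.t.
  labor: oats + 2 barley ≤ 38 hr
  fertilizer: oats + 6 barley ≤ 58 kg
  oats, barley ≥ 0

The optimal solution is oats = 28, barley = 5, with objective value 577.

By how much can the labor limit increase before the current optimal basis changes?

Binding constraints: labor, fertilizer. The basis is B = [[1,2],[1,6]] with det 4.
Per unit increase in labor, x* moves by d = (1.5, -0.25).
The basis stays optimal until barley reaches 0; allowable increase = 20 hr.

20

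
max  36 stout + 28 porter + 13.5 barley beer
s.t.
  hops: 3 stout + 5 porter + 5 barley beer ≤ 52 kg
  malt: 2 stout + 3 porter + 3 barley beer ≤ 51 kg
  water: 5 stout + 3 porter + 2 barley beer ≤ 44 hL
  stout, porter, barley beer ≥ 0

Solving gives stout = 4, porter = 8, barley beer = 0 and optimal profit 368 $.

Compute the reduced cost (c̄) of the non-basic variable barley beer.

Check each constraint at x*: hops 52/52 (tight); malt 32/51 (slack 19); water 44/44 (tight).
Since malt is not tight, its dual is 0.
From A_Bᵀ y = c: 3·y_hops + 5·y_water = 36; 5·y_hops + 3·y_water = 28.
Solving: y_hops = 2, y_water = 6.
Reduced cost of barley beer: c₃ − yᵀa₃ = 13.5 − (2·5 + 6·2) = 13.5 − 22 = -8.5.

-8.5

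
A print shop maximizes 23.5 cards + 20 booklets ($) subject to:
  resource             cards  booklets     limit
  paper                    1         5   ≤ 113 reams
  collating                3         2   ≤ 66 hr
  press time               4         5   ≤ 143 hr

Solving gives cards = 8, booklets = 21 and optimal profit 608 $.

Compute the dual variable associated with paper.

1

Check each constraint at x*: paper 113/113 (tight); collating 66/66 (tight); press time 137/143 (slack 6).
Since press time is not tight, its dual is 0.
From A_Bᵀ y = c: 1·y_paper + 3·y_collating = 23.5; 5·y_paper + 2·y_collating = 20.
→ y_paper = 1 and y_collating = 7.5.
Shadow price of paper = 1.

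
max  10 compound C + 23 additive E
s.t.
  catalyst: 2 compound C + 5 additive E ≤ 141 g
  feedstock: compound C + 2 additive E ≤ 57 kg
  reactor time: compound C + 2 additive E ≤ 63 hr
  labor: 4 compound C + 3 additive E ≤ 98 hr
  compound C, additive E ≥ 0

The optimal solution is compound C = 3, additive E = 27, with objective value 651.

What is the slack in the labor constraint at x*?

5

labor used = 4·3 + 3·27 = 93; slack = 98 − 93 = 5.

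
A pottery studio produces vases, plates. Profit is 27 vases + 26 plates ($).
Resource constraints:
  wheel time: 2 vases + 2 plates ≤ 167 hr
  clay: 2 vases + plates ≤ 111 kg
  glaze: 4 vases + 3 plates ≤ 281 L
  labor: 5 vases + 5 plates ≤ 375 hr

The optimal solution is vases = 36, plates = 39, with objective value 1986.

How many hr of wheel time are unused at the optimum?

17

wheel time used = 2·36 + 2·39 = 150; slack = 167 − 150 = 17.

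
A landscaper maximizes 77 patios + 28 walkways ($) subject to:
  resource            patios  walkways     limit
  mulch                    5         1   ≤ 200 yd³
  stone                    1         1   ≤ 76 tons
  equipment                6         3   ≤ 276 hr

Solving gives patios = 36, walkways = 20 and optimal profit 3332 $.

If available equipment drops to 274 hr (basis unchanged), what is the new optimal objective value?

Binding: mulch and equipment. Non-binding: stone (20 unused).
Slack constraints have shadow price 0 (complementary slackness).
The binding rows give the dual system: 5·y_mulch + 6·y_equipment = 77 and 1·y_mulch + 3·y_equipment = 28.
Solving: y_mulch = 7, y_equipment = 7.
Δz = y_equipment·Δb = 7 × (-2) = -14, so new z* = 3332 − 14 = 3318.

3318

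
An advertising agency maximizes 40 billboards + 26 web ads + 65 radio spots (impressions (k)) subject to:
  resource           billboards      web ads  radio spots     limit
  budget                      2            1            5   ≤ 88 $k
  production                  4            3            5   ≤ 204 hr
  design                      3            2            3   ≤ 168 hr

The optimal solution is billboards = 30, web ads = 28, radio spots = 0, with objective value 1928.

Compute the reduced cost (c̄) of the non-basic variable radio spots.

Check each constraint at x*: budget 88/88 (tight); production 204/204 (tight); design 146/168 (slack 22).
Slack constraints have shadow price 0 (complementary slackness).
From A_Bᵀ y = c: 2·y_budget + 4·y_production = 40; 1·y_budget + 3·y_production = 26.
This yields shadow prices y_budget = 8, y_production = 6.
Reduced cost of radio spots: c₃ − yᵀa₃ = 65 − (8·5 + 6·5) = 65 − 70 = -5.

-5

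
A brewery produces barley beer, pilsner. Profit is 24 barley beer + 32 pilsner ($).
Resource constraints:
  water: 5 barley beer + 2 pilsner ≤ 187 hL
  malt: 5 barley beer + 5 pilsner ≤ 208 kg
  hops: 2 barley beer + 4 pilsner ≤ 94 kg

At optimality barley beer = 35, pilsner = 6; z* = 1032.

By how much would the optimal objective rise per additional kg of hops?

7

Binding: water and hops. Non-binding: malt (3 unused).
By complementary slackness, y = 0 for the non-binding constraint.
Dual feasibility on the basic columns requires 5·y_water + 2·y_hops = 24, 2·y_water + 4·y_hops = 32.
Solving: y_water = 2, y_hops = 7.
Shadow price of hops = 7.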